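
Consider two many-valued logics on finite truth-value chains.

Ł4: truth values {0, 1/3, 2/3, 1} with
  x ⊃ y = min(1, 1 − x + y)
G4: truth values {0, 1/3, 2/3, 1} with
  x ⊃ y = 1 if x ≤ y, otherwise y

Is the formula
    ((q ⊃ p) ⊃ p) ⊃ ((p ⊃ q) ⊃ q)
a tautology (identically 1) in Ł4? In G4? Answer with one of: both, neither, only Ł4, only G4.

only Ł4

In Ł4: every assignment gives 1 — tautology.
In G4: at p = 0, q = 1/3 the value is 1/3 — not a tautology.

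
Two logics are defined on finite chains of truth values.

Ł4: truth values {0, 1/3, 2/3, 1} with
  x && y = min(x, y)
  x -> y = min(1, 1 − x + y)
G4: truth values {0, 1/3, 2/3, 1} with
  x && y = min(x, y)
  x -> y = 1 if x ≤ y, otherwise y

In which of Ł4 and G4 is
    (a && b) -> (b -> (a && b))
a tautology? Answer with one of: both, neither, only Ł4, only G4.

both

In Ł4: every assignment gives 1 — tautology.
In G4: every assignment gives 1 — tautology.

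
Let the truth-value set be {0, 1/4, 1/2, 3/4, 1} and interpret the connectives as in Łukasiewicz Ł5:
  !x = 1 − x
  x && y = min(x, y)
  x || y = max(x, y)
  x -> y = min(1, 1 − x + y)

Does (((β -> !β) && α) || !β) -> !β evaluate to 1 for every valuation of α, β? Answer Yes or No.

No

Counterexample: take α = 1/2, β = 3/4.
!β = !3/4 = 1/4
β -> !β = 3/4 -> 1/4 = 1/2
(β -> !β) && α = 1/2 && 1/2 = 1/2
!β = !3/4 = 1/4
((β -> !β) && α) || !β = 1/2 || 1/4 = 1/2
(((β -> !β) && α) || !β) -> !β = 1/2 -> 1/4 = 3/4
This gives 3/4 ≠ 1.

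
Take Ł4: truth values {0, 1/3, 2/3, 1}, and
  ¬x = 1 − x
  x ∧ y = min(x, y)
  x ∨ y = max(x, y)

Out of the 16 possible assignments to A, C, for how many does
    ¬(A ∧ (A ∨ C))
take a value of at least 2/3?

8

A = 0, C = 0 ↦ 1  ≥
A = 0, C = 1/3 ↦ 1  ≥
A = 0, C = 2/3 ↦ 1  ≥
A = 0, C = 1 ↦ 1  ≥
A = 1/3, C = 0 ↦ 2/3  ≥
A = 1/3, C = 1/3 ↦ 2/3  ≥
A = 1/3, C = 2/3 ↦ 2/3  ≥
A = 1/3, C = 1 ↦ 2/3  ≥
A = 2/3, C = 0 ↦ 1/3  <
A = 2/3, C = 1/3 ↦ 1/3  <
A = 2/3, C = 2/3 ↦ 1/3  <
A = 2/3, C = 1 ↦ 1/3  <
A = 1, C = 0 ↦ 0  <
A = 1, C = 1/3 ↦ 0  <
A = 1, C = 2/3 ↦ 0  <
A = 1, C = 1 ↦ 0  <
So 8 of the 16 assignments meet the threshold.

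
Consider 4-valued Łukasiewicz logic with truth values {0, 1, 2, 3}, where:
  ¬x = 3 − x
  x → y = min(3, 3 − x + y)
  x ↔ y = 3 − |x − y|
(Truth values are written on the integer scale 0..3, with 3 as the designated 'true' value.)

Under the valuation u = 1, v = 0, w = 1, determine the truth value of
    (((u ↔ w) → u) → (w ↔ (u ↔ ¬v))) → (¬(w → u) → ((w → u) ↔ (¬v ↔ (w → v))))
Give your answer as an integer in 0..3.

u ↔ w = 1 ↔ 1 = 3
(u ↔ w) → u = 3 → 1 = 1
¬v = ¬0 = 3
u ↔ ¬v = 1 ↔ 3 = 1
w ↔ (u ↔ ¬v) = 1 ↔ 1 = 3
((u ↔ w) → u) → (w ↔ (u ↔ ¬v)) = 1 → 3 = 3
w → u = 1 → 1 = 3
¬(w → u) = ¬3 = 0
w → u = 1 → 1 = 3
¬v = ¬0 = 3
w → v = 1 → 0 = 2
¬v ↔ (w → v) = 3 ↔ 2 = 2
(w → u) ↔ (¬v ↔ (w → v)) = 3 ↔ 2 = 2
¬(w → u) → ((w → u) ↔ (¬v ↔ (w → v))) = 0 → 2 = 3
(((u ↔ w) → u) → (w ↔ (u ↔ ¬v))) → (¬(w → u) → ((w → u) ↔ (¬v ↔ (w → v)))) = 3 → 3 = 3

3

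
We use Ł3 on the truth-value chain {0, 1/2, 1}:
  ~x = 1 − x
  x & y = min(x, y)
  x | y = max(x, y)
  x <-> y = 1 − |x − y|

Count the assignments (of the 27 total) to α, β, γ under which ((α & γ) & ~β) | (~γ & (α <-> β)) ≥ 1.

value 1: 4 assignments (counts)
value 1/2: 15 assignments
value 0: 8 assignments
So 4 of the 27 assignments meet the threshold.

4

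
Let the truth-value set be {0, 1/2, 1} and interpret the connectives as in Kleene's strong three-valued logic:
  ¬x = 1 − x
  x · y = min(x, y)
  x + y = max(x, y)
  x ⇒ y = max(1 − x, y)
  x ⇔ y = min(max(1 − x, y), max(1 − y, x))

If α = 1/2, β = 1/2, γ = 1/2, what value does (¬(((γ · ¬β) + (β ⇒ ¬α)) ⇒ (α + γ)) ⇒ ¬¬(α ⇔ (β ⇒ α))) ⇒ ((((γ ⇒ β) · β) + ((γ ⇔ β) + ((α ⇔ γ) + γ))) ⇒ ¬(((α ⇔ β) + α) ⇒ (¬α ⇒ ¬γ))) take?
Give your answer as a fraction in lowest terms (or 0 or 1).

¬β = ¬1/2 = 1/2
γ · ¬β = 1/2 · 1/2 = 1/2
¬α = ¬1/2 = 1/2
β ⇒ ¬α = 1/2 ⇒ 1/2 = 1/2
(γ · ¬β) + (β ⇒ ¬α) = 1/2 + 1/2 = 1/2
α + γ = 1/2 + 1/2 = 1/2
((γ · ¬β) + (β ⇒ ¬α)) ⇒ (α + γ) = 1/2 ⇒ 1/2 = 1/2
¬(((γ · ¬β) + (β ⇒ ¬α)) ⇒ (α + γ)) = ¬1/2 = 1/2
β ⇒ α = 1/2 ⇒ 1/2 = 1/2
α ⇔ (β ⇒ α) = 1/2 ⇔ 1/2 = 1/2
¬(α ⇔ (β ⇒ α)) = ¬1/2 = 1/2
¬¬(α ⇔ (β ⇒ α)) = ¬1/2 = 1/2
¬(((γ · ¬β) + (β ⇒ ¬α)) ⇒ (α + γ)) ⇒ ¬¬(α ⇔ (β ⇒ α)) = 1/2 ⇒ 1/2 = 1/2
γ ⇒ β = 1/2 ⇒ 1/2 = 1/2
(γ ⇒ β) · β = 1/2 · 1/2 = 1/2
γ ⇔ β = 1/2 ⇔ 1/2 = 1/2
α ⇔ γ = 1/2 ⇔ 1/2 = 1/2
(α ⇔ γ) + γ = 1/2 + 1/2 = 1/2
(γ ⇔ β) + ((α ⇔ γ) + γ) = 1/2 + 1/2 = 1/2
((γ ⇒ β) · β) + ((γ ⇔ β) + ((α ⇔ γ) + γ)) = 1/2 + 1/2 = 1/2
α ⇔ β = 1/2 ⇔ 1/2 = 1/2
(α ⇔ β) + α = 1/2 + 1/2 = 1/2
¬α = ¬1/2 = 1/2
¬γ = ¬1/2 = 1/2
¬α ⇒ ¬γ = 1/2 ⇒ 1/2 = 1/2
((α ⇔ β) + α) ⇒ (¬α ⇒ ¬γ) = 1/2 ⇒ 1/2 = 1/2
¬(((α ⇔ β) + α) ⇒ (¬α ⇒ ¬γ)) = ¬1/2 = 1/2
(((γ ⇒ β) · β) + ((γ ⇔ β) + ((α ⇔ γ) + γ))) ⇒ ¬(((α ⇔ β) + α) ⇒ (¬α ⇒ ¬γ)) = 1/2 ⇒ 1/2 = 1/2
(¬(((γ · ¬β) + (β ⇒ ¬α)) ⇒ (α + γ)) ⇒ ¬¬(α ⇔ (β ⇒ α))) ⇒ ((((γ ⇒ β) · β) + ((γ ⇔ β) + ((α ⇔ γ) + γ))) ⇒ ¬(((α ⇔ β) + α) ⇒ (¬α ⇒ ¬γ))) = 1/2 ⇒ 1/2 = 1/2

1/2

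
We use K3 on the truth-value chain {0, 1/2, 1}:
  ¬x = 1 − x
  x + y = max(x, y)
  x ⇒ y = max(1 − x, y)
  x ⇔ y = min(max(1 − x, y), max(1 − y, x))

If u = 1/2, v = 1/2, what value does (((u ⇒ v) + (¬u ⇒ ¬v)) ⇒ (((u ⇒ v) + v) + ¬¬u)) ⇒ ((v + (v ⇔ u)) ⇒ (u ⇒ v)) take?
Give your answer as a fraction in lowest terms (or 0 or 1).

u ⇒ v = 1/2 ⇒ 1/2 = 1/2
¬u = ¬1/2 = 1/2
¬v = ¬1/2 = 1/2
¬u ⇒ ¬v = 1/2 ⇒ 1/2 = 1/2
(u ⇒ v) + (¬u ⇒ ¬v) = 1/2 + 1/2 = 1/2
u ⇒ v = 1/2 ⇒ 1/2 = 1/2
(u ⇒ v) + v = 1/2 + 1/2 = 1/2
¬u = ¬1/2 = 1/2
¬¬u = ¬1/2 = 1/2
((u ⇒ v) + v) + ¬¬u = 1/2 + 1/2 = 1/2
((u ⇒ v) + (¬u ⇒ ¬v)) ⇒ (((u ⇒ v) + v) + ¬¬u) = 1/2 ⇒ 1/2 = 1/2
v ⇔ u = 1/2 ⇔ 1/2 = 1/2
v + (v ⇔ u) = 1/2 + 1/2 = 1/2
u ⇒ v = 1/2 ⇒ 1/2 = 1/2
(v + (v ⇔ u)) ⇒ (u ⇒ v) = 1/2 ⇒ 1/2 = 1/2
(((u ⇒ v) + (¬u ⇒ ¬v)) ⇒ (((u ⇒ v) + v) + ¬¬u)) ⇒ ((v + (v ⇔ u)) ⇒ (u ⇒ v)) = 1/2 ⇒ 1/2 = 1/2

1/2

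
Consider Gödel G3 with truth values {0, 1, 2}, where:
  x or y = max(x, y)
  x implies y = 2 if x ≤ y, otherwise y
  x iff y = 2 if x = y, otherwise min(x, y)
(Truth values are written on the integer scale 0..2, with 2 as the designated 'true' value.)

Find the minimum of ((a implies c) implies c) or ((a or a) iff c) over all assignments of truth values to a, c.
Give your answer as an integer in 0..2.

Take a = 0, c = 1:
a implies c = 0 implies 1 = 2
(a implies c) implies c = 2 implies 1 = 1
a or a = 0 or 0 = 0
(a or a) iff c = 0 iff 1 = 0
((a implies c) implies c) or ((a or a) iff c) = 1 or 0 = 1
No assignment yields a value below 1, so this is the minimum.

1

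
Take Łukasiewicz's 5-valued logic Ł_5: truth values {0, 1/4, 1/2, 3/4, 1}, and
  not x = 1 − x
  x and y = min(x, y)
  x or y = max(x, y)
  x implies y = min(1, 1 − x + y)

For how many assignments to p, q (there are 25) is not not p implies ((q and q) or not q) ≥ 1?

value 1: 21 assignments (counts)
value 3/4: 3 assignments
value 1/2: 1 assignment
So 21 of the 25 assignments meet the threshold.

21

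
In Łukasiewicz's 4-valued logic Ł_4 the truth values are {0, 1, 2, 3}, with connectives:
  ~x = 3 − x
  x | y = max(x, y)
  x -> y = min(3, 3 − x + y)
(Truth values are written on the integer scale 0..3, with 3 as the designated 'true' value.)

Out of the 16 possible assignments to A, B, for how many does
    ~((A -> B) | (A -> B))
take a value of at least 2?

3

A = 0, B = 0 ↦ 0  <
A = 0, B = 1 ↦ 0  <
A = 0, B = 2 ↦ 0  <
A = 0, B = 3 ↦ 0  <
A = 1, B = 0 ↦ 1  <
A = 1, B = 1 ↦ 0  <
A = 1, B = 2 ↦ 0  <
A = 1, B = 3 ↦ 0  <
A = 2, B = 0 ↦ 2  ≥
A = 2, B = 1 ↦ 1  <
A = 2, B = 2 ↦ 0  <
A = 2, B = 3 ↦ 0  <
A = 3, B = 0 ↦ 3  ≥
A = 3, B = 1 ↦ 2  ≥
A = 3, B = 2 ↦ 1  <
A = 3, B = 3 ↦ 0  <
So 3 of the 16 assignments meet the threshold.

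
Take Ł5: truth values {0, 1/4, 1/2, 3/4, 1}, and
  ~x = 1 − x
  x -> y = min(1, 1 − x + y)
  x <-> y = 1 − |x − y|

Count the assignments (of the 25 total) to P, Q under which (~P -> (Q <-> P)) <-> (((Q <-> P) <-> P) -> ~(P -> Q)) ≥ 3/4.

value 1: 9 assignments (counts)
value 3/4: 3 assignments (counts)
value 1/2: 7 assignments
value 1/4: 3 assignments
value 0: 3 assignments
So 12 of the 25 assignments meet the threshold.

12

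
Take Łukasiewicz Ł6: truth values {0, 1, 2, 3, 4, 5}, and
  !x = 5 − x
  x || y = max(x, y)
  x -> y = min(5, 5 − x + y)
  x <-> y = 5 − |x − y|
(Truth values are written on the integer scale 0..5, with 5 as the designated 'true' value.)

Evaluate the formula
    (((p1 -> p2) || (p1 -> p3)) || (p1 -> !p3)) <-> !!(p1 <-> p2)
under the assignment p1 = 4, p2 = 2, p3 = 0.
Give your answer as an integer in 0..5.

3

p1 -> p2 = 4 -> 2 = 3
p1 -> p3 = 4 -> 0 = 1
(p1 -> p2) || (p1 -> p3) = 3 || 1 = 3
!p3 = !0 = 5
p1 -> !p3 = 4 -> 5 = 5
((p1 -> p2) || (p1 -> p3)) || (p1 -> !p3) = 3 || 5 = 5
p1 <-> p2 = 4 <-> 2 = 3
!(p1 <-> p2) = !3 = 2
!!(p1 <-> p2) = !2 = 3
(((p1 -> p2) || (p1 -> p3)) || (p1 -> !p3)) <-> !!(p1 <-> p2) = 5 <-> 3 = 3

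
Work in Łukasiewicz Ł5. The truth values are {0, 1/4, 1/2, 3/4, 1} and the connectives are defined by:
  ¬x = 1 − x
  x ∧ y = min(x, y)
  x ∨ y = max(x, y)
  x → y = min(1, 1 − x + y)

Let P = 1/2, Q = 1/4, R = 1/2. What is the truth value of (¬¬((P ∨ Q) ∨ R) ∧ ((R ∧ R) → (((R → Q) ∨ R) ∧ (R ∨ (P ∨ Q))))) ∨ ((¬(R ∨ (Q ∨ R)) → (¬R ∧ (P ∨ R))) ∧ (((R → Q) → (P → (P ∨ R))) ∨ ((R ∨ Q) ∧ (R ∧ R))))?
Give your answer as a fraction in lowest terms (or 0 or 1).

P ∨ Q = 1/2 ∨ 1/4 = 1/2
(P ∨ Q) ∨ R = 1/2 ∨ 1/2 = 1/2
¬((P ∨ Q) ∨ R) = ¬1/2 = 1/2
¬¬((P ∨ Q) ∨ R) = ¬1/2 = 1/2
R ∧ R = 1/2 ∧ 1/2 = 1/2
R → Q = 1/2 → 1/4 = 3/4
(R → Q) ∨ R = 3/4 ∨ 1/2 = 3/4
P ∨ Q = 1/2 ∨ 1/4 = 1/2
R ∨ (P ∨ Q) = 1/2 ∨ 1/2 = 1/2
((R → Q) ∨ R) ∧ (R ∨ (P ∨ Q)) = 3/4 ∧ 1/2 = 1/2
(R ∧ R) → (((R → Q) ∨ R) ∧ (R ∨ (P ∨ Q))) = 1/2 → 1/2 = 1
¬¬((P ∨ Q) ∨ R) ∧ ((R ∧ R) → (((R → Q) ∨ R) ∧ (R ∨ (P ∨ Q)))) = 1/2 ∧ 1 = 1/2
Q ∨ R = 1/4 ∨ 1/2 = 1/2
R ∨ (Q ∨ R) = 1/2 ∨ 1/2 = 1/2
¬(R ∨ (Q ∨ R)) = ¬1/2 = 1/2
¬R = ¬1/2 = 1/2
P ∨ R = 1/2 ∨ 1/2 = 1/2
¬R ∧ (P ∨ R) = 1/2 ∧ 1/2 = 1/2
¬(R ∨ (Q ∨ R)) → (¬R ∧ (P ∨ R)) = 1/2 → 1/2 = 1
R → Q = 1/2 → 1/4 = 3/4
P ∨ R = 1/2 ∨ 1/2 = 1/2
P → (P ∨ R) = 1/2 → 1/2 = 1
(R → Q) → (P → (P ∨ R)) = 3/4 → 1 = 1
R ∨ Q = 1/2 ∨ 1/4 = 1/2
R ∧ R = 1/2 ∧ 1/2 = 1/2
(R ∨ Q) ∧ (R ∧ R) = 1/2 ∧ 1/2 = 1/2
((R → Q) → (P → (P ∨ R))) ∨ ((R ∨ Q) ∧ (R ∧ R)) = 1 ∨ 1/2 = 1
(¬(R ∨ (Q ∨ R)) → (¬R ∧ (P ∨ R))) ∧ (((R → Q) → (P → (P ∨ R))) ∨ ((R ∨ Q) ∧ (R ∧ R))) = 1 ∧ 1 = 1
(¬¬((P ∨ Q) ∨ R) ∧ ((R ∧ R) → (((R → Q) ∨ R) ∧ (R ∨ (P ∨ Q))))) ∨ ((¬(R ∨ (Q ∨ R)) → (¬R ∧ (P ∨ R))) ∧ (((R → Q) → (P → (P ∨ R))) ∨ ((R ∨ Q) ∧ (R ∧ R)))) = 1/2 ∨ 1 = 1

1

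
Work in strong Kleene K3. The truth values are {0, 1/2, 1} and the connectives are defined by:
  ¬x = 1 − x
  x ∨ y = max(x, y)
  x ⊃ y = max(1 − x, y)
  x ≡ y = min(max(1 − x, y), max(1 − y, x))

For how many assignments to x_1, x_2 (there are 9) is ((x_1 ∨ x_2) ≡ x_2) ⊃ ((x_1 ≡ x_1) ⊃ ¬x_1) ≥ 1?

4

x_1 = 0, x_2 = 0 ↦ 1  ≥
x_1 = 0, x_2 = 1/2 ↦ 1  ≥
x_1 = 0, x_2 = 1 ↦ 1  ≥
x_1 = 1/2, x_2 = 0 ↦ 1/2  <
x_1 = 1/2, x_2 = 1/2 ↦ 1/2  <
x_1 = 1/2, x_2 = 1 ↦ 1/2  <
x_1 = 1, x_2 = 0 ↦ 1  ≥
x_1 = 1, x_2 = 1/2 ↦ 1/2  <
x_1 = 1, x_2 = 1 ↦ 0  <
So 4 of the 9 assignments meet the threshold.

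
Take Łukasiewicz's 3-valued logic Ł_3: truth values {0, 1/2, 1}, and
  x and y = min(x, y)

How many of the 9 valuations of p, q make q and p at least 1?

1

p = 0, q = 0 ↦ 0  <
p = 0, q = 1/2 ↦ 0  <
p = 0, q = 1 ↦ 0  <
p = 1/2, q = 0 ↦ 0  <
p = 1/2, q = 1/2 ↦ 1/2  <
p = 1/2, q = 1 ↦ 1/2  <
p = 1, q = 0 ↦ 0  <
p = 1, q = 1/2 ↦ 1/2  <
p = 1, q = 1 ↦ 1  ≥
So 1 of the 9 assignments meets the threshold.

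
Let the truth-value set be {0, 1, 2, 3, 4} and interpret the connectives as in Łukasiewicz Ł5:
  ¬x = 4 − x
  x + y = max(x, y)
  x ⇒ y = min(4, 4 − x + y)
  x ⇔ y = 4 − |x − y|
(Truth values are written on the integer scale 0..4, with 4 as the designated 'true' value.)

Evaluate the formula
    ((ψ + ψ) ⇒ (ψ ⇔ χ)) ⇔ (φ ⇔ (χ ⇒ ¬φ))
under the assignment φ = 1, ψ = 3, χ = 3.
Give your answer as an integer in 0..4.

1

ψ + ψ = 3 + 3 = 3
ψ ⇔ χ = 3 ⇔ 3 = 4
(ψ + ψ) ⇒ (ψ ⇔ χ) = 3 ⇒ 4 = 4
¬φ = ¬1 = 3
χ ⇒ ¬φ = 3 ⇒ 3 = 4
φ ⇔ (χ ⇒ ¬φ) = 1 ⇔ 4 = 1
((ψ + ψ) ⇒ (ψ ⇔ χ)) ⇔ (φ ⇔ (χ ⇒ ¬φ)) = 4 ⇔ 1 = 1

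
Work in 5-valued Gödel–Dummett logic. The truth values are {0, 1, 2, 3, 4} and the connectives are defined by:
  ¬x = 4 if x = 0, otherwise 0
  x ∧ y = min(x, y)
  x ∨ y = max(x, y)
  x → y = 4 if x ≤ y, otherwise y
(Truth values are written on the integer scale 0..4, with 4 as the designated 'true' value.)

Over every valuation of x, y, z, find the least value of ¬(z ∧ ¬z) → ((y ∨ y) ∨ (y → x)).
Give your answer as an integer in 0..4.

1

Take x = 0, y = 1, z = 0:
¬z = ¬0 = 4
z ∧ ¬z = 0 ∧ 4 = 0
¬(z ∧ ¬z) = ¬0 = 4
y ∨ y = 1 ∨ 1 = 1
y → x = 1 → 0 = 0
(y ∨ y) ∨ (y → x) = 1 ∨ 0 = 1
¬(z ∧ ¬z) → ((y ∨ y) ∨ (y → x)) = 4 → 1 = 1
No assignment yields a value below 1, so this is the minimum.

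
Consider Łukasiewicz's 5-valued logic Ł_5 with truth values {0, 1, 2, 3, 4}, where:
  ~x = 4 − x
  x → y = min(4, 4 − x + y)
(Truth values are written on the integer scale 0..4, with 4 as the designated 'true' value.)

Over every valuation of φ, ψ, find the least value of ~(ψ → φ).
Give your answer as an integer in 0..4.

0

Take φ = 0, ψ = 0:
ψ → φ = 0 → 0 = 4
~(ψ → φ) = ~4 = 0
No assignment yields a value below 0, so this is the minimum.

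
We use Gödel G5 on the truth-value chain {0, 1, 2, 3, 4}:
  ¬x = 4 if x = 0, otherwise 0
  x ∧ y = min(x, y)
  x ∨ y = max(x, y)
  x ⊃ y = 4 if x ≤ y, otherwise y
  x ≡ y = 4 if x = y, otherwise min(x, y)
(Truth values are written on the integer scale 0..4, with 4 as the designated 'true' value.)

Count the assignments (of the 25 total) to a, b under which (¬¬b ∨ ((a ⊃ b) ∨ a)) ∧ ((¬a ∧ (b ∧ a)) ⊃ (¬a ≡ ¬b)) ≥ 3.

23

value 4: 22 assignments (counts)
value 3: 1 assignment (counts)
value 2: 1 assignment
value 1: 1 assignment
So 23 of the 25 assignments meet the threshold.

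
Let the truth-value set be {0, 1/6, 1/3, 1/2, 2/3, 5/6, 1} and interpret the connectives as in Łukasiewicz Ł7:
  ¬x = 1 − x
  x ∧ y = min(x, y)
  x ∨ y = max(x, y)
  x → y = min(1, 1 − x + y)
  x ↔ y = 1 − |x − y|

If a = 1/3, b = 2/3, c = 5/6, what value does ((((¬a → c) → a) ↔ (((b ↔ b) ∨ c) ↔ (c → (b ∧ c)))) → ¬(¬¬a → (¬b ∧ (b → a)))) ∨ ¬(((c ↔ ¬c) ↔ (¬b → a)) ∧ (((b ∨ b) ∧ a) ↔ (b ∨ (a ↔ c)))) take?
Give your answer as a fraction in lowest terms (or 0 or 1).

2/3

¬a = ¬1/3 = 2/3
¬a → c = 2/3 → 5/6 = 1
(¬a → c) → a = 1 → 1/3 = 1/3
b ↔ b = 2/3 ↔ 2/3 = 1
(b ↔ b) ∨ c = 1 ∨ 5/6 = 1
b ∧ c = 2/3 ∧ 5/6 = 2/3
c → (b ∧ c) = 5/6 → 2/3 = 5/6
((b ↔ b) ∨ c) ↔ (c → (b ∧ c)) = 1 ↔ 5/6 = 5/6
((¬a → c) → a) ↔ (((b ↔ b) ∨ c) ↔ (c → (b ∧ c))) = 1/3 ↔ 5/6 = 1/2
¬a = ¬1/3 = 2/3
¬¬a = ¬2/3 = 1/3
¬b = ¬2/3 = 1/3
b → a = 2/3 → 1/3 = 2/3
¬b ∧ (b → a) = 1/3 ∧ 2/3 = 1/3
¬¬a → (¬b ∧ (b → a)) = 1/3 → 1/3 = 1
¬(¬¬a → (¬b ∧ (b → a))) = ¬1 = 0
(((¬a → c) → a) ↔ (((b ↔ b) ∨ c) ↔ (c → (b ∧ c)))) → ¬(¬¬a → (¬b ∧ (b → a))) = 1/2 → 0 = 1/2
¬c = ¬5/6 = 1/6
c ↔ ¬c = 5/6 ↔ 1/6 = 1/3
¬b = ¬2/3 = 1/3
¬b → a = 1/3 → 1/3 = 1
(c ↔ ¬c) ↔ (¬b → a) = 1/3 ↔ 1 = 1/3
b ∨ b = 2/3 ∨ 2/3 = 2/3
(b ∨ b) ∧ a = 2/3 ∧ 1/3 = 1/3
a ↔ c = 1/3 ↔ 5/6 = 1/2
b ∨ (a ↔ c) = 2/3 ∨ 1/2 = 2/3
((b ∨ b) ∧ a) ↔ (b ∨ (a ↔ c)) = 1/3 ↔ 2/3 = 2/3
((c ↔ ¬c) ↔ (¬b → a)) ∧ (((b ∨ b) ∧ a) ↔ (b ∨ (a ↔ c))) = 1/3 ∧ 2/3 = 1/3
¬(((c ↔ ¬c) ↔ (¬b → a)) ∧ (((b ∨ b) ∧ a) ↔ (b ∨ (a ↔ c)))) = ¬1/3 = 2/3
((((¬a → c) → a) ↔ (((b ↔ b) ∨ c) ↔ (c → (b ∧ c)))) → ¬(¬¬a → (¬b ∧ (b → a)))) ∨ ¬(((c ↔ ¬c) ↔ (¬b → a)) ∧ (((b ∨ b) ∧ a) ↔ (b ∨ (a ↔ c)))) = 1/2 ∨ 2/3 = 2/3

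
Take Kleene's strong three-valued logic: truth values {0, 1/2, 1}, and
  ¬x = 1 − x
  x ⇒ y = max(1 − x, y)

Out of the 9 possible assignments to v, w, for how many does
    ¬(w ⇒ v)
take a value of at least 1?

1

v = 0, w = 0 ↦ 0  <
v = 0, w = 1/2 ↦ 1/2  <
v = 0, w = 1 ↦ 1  ≥
v = 1/2, w = 0 ↦ 0  <
v = 1/2, w = 1/2 ↦ 1/2  <
v = 1/2, w = 1 ↦ 1/2  <
v = 1, w = 0 ↦ 0  <
v = 1, w = 1/2 ↦ 0  <
v = 1, w = 1 ↦ 0  <
So 1 of the 9 assignments meets the threshold.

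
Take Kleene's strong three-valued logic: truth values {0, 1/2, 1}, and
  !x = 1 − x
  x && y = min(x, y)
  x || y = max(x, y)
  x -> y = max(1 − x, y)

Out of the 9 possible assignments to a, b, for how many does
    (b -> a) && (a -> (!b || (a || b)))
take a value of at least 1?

a = 0, b = 0 ↦ 1  ≥
a = 0, b = 1/2 ↦ 1/2  <
a = 0, b = 1 ↦ 0  <
a = 1/2, b = 0 ↦ 1  ≥
a = 1/2, b = 1/2 ↦ 1/2  <
a = 1/2, b = 1 ↦ 1/2  <
a = 1, b = 0 ↦ 1  ≥
a = 1, b = 1/2 ↦ 1  ≥
a = 1, b = 1 ↦ 1  ≥
So 5 of the 9 assignments meet the threshold.

5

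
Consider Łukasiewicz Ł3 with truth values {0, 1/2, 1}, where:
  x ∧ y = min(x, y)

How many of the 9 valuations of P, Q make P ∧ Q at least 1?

1

P = 0, Q = 0 ↦ 0  <
P = 0, Q = 1/2 ↦ 0  <
P = 0, Q = 1 ↦ 0  <
P = 1/2, Q = 0 ↦ 0  <
P = 1/2, Q = 1/2 ↦ 1/2  <
P = 1/2, Q = 1 ↦ 1/2  <
P = 1, Q = 0 ↦ 0  <
P = 1, Q = 1/2 ↦ 1/2  <
P = 1, Q = 1 ↦ 1  ≥
So 1 of the 9 assignments meets the threshold.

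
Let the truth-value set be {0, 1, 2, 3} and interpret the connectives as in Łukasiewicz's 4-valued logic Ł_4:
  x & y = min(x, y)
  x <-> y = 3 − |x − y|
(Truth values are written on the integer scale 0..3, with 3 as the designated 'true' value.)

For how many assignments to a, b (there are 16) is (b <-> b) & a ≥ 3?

4

a = 0, b = 0 ↦ 0  <
a = 0, b = 1 ↦ 0  <
a = 0, b = 2 ↦ 0  <
a = 0, b = 3 ↦ 0  <
a = 1, b = 0 ↦ 1  <
a = 1, b = 1 ↦ 1  <
a = 1, b = 2 ↦ 1  <
a = 1, b = 3 ↦ 1  <
a = 2, b = 0 ↦ 2  <
a = 2, b = 1 ↦ 2  <
a = 2, b = 2 ↦ 2  <
a = 2, b = 3 ↦ 2  <
a = 3, b = 0 ↦ 3  ≥
a = 3, b = 1 ↦ 3  ≥
a = 3, b = 2 ↦ 3  ≥
a = 3, b = 3 ↦ 3  ≥
So 4 of the 16 assignments meet the threshold.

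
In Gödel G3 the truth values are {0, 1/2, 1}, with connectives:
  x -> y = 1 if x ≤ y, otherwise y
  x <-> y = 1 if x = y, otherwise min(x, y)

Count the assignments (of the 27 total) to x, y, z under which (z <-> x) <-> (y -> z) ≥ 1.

11

value 1: 11 assignments (counts)
value 1/2: 6 assignments
value 0: 10 assignments
So 11 of the 27 assignments meet the threshold.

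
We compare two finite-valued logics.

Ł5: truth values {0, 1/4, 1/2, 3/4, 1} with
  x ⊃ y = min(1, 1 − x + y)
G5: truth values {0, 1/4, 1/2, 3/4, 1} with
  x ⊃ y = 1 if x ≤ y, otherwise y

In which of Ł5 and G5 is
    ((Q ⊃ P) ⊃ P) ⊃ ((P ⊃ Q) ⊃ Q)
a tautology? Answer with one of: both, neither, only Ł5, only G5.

only Ł5

In Ł5: every assignment gives 1 — tautology.
In G5: at P = 0, Q = 1/4 the value is 1/4 — not a tautology.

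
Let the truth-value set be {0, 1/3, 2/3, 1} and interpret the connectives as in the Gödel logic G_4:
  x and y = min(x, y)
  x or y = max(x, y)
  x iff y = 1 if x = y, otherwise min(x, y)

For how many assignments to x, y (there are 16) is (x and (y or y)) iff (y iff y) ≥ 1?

1

x = 0, y = 0 ↦ 0  <
x = 0, y = 1/3 ↦ 0  <
x = 0, y = 2/3 ↦ 0  <
x = 0, y = 1 ↦ 0  <
x = 1/3, y = 0 ↦ 0  <
x = 1/3, y = 1/3 ↦ 1/3  <
x = 1/3, y = 2/3 ↦ 1/3  <
x = 1/3, y = 1 ↦ 1/3  <
x = 2/3, y = 0 ↦ 0  <
x = 2/3, y = 1/3 ↦ 1/3  <
x = 2/3, y = 2/3 ↦ 2/3  <
x = 2/3, y = 1 ↦ 2/3  <
x = 1, y = 0 ↦ 0  <
x = 1, y = 1/3 ↦ 1/3  <
x = 1, y = 2/3 ↦ 2/3  <
x = 1, y = 1 ↦ 1  ≥
So 1 of the 16 assignments meets the threshold.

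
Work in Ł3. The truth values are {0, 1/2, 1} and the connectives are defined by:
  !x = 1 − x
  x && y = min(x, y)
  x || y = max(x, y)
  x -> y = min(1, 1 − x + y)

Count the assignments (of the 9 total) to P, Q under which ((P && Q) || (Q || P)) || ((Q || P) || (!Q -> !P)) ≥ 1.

P = 0, Q = 0 ↦ 1  ≥
P = 0, Q = 1/2 ↦ 1  ≥
P = 0, Q = 1 ↦ 1  ≥
P = 1/2, Q = 0 ↦ 1/2  <
P = 1/2, Q = 1/2 ↦ 1  ≥
P = 1/2, Q = 1 ↦ 1  ≥
P = 1, Q = 0 ↦ 1  ≥
P = 1, Q = 1/2 ↦ 1  ≥
P = 1, Q = 1 ↦ 1  ≥
So 8 of the 9 assignments meet the threshold.

8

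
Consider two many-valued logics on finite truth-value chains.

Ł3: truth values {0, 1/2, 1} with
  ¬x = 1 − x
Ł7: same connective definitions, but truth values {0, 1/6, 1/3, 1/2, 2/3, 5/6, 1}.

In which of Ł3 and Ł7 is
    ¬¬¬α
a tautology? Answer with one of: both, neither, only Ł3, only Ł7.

In Ł3: at α = 1/2 the value is 1/2 — not a tautology.
In Ł7: at α = 1/6 the value is 5/6 — not a tautology.

neither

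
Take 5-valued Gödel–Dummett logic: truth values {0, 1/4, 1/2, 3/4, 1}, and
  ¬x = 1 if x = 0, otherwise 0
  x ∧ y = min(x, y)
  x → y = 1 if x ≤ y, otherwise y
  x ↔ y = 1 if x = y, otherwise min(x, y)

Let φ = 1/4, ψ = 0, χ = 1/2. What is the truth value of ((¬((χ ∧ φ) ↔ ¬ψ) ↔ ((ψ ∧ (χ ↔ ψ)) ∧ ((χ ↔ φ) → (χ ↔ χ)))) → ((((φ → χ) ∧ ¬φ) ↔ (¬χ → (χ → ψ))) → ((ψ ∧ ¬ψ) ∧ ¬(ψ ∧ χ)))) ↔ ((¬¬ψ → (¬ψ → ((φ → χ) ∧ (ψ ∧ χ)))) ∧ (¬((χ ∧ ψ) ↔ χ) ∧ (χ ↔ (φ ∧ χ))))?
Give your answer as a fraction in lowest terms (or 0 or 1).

1/4

χ ∧ φ = 1/2 ∧ 1/4 = 1/4
¬ψ = ¬0 = 1
(χ ∧ φ) ↔ ¬ψ = 1/4 ↔ 1 = 1/4
¬((χ ∧ φ) ↔ ¬ψ) = ¬1/4 = 0
χ ↔ ψ = 1/2 ↔ 0 = 0
ψ ∧ (χ ↔ ψ) = 0 ∧ 0 = 0
χ ↔ φ = 1/2 ↔ 1/4 = 1/4
χ ↔ χ = 1/2 ↔ 1/2 = 1
(χ ↔ φ) → (χ ↔ χ) = 1/4 → 1 = 1
(ψ ∧ (χ ↔ ψ)) ∧ ((χ ↔ φ) → (χ ↔ χ)) = 0 ∧ 1 = 0
¬((χ ∧ φ) ↔ ¬ψ) ↔ ((ψ ∧ (χ ↔ ψ)) ∧ ((χ ↔ φ) → (χ ↔ χ))) = 0 ↔ 0 = 1
φ → χ = 1/4 → 1/2 = 1
¬φ = ¬1/4 = 0
(φ → χ) ∧ ¬φ = 1 ∧ 0 = 0
¬χ = ¬1/2 = 0
χ → ψ = 1/2 → 0 = 0
¬χ → (χ → ψ) = 0 → 0 = 1
((φ → χ) ∧ ¬φ) ↔ (¬χ → (χ → ψ)) = 0 ↔ 1 = 0
¬ψ = ¬0 = 1
ψ ∧ ¬ψ = 0 ∧ 1 = 0
ψ ∧ χ = 0 ∧ 1/2 = 0
¬(ψ ∧ χ) = ¬0 = 1
(ψ ∧ ¬ψ) ∧ ¬(ψ ∧ χ) = 0 ∧ 1 = 0
(((φ → χ) ∧ ¬φ) ↔ (¬χ → (χ → ψ))) → ((ψ ∧ ¬ψ) ∧ ¬(ψ ∧ χ)) = 0 → 0 = 1
(¬((χ ∧ φ) ↔ ¬ψ) ↔ ((ψ ∧ (χ ↔ ψ)) ∧ ((χ ↔ φ) → (χ ↔ χ)))) → ((((φ → χ) ∧ ¬φ) ↔ (¬χ → (χ → ψ))) → ((ψ ∧ ¬ψ) ∧ ¬(ψ ∧ χ))) = 1 → 1 = 1
¬ψ = ¬0 = 1
¬¬ψ = ¬1 = 0
¬ψ = ¬0 = 1
φ → χ = 1/4 → 1/2 = 1
ψ ∧ χ = 0 ∧ 1/2 = 0
(φ → χ) ∧ (ψ ∧ χ) = 1 ∧ 0 = 0
¬ψ → ((φ → χ) ∧ (ψ ∧ χ)) = 1 → 0 = 0
¬¬ψ → (¬ψ → ((φ → χ) ∧ (ψ ∧ χ))) = 0 → 0 = 1
χ ∧ ψ = 1/2 ∧ 0 = 0
(χ ∧ ψ) ↔ χ = 0 ↔ 1/2 = 0
¬((χ ∧ ψ) ↔ χ) = ¬0 = 1
φ ∧ χ = 1/4 ∧ 1/2 = 1/4
χ ↔ (φ ∧ χ) = 1/2 ↔ 1/4 = 1/4
¬((χ ∧ ψ) ↔ χ) ∧ (χ ↔ (φ ∧ χ)) = 1 ∧ 1/4 = 1/4
(¬¬ψ → (¬ψ → ((φ → χ) ∧ (ψ ∧ χ)))) ∧ (¬((χ ∧ ψ) ↔ χ) ∧ (χ ↔ (φ ∧ χ))) = 1 ∧ 1/4 = 1/4
((¬((χ ∧ φ) ↔ ¬ψ) ↔ ((ψ ∧ (χ ↔ ψ)) ∧ ((χ ↔ φ) → (χ ↔ χ)))) → ((((φ → χ) ∧ ¬φ) ↔ (¬χ → (χ → ψ))) → ((ψ ∧ ¬ψ) ∧ ¬(ψ ∧ χ)))) ↔ ((¬¬ψ → (¬ψ → ((φ → χ) ∧ (ψ ∧ χ)))) ∧ (¬((χ ∧ ψ) ↔ χ) ∧ (χ ↔ (φ ∧ χ)))) = 1 ↔ 1/4 = 1/4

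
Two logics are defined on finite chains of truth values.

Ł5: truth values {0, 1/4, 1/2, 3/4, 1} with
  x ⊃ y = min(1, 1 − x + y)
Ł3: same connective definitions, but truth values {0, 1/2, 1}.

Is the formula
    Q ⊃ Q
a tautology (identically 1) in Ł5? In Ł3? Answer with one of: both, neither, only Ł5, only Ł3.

In Ł5: every assignment gives 1 — tautology.
In Ł3: every assignment gives 1 — tautology.

both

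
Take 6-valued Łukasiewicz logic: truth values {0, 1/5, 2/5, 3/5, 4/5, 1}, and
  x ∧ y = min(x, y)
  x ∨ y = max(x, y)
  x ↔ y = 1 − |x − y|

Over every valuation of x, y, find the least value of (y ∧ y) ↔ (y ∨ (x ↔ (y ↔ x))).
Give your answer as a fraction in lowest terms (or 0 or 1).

Take x = 2/5, y = 0:
y ∧ y = 0 ∧ 0 = 0
y ↔ x = 0 ↔ 2/5 = 3/5
x ↔ (y ↔ x) = 2/5 ↔ 3/5 = 4/5
y ∨ (x ↔ (y ↔ x)) = 0 ∨ 4/5 = 4/5
(y ∧ y) ↔ (y ∨ (x ↔ (y ↔ x))) = 0 ↔ 4/5 = 1/5
No assignment yields a value below 1/5, so this is the minimum.

1/5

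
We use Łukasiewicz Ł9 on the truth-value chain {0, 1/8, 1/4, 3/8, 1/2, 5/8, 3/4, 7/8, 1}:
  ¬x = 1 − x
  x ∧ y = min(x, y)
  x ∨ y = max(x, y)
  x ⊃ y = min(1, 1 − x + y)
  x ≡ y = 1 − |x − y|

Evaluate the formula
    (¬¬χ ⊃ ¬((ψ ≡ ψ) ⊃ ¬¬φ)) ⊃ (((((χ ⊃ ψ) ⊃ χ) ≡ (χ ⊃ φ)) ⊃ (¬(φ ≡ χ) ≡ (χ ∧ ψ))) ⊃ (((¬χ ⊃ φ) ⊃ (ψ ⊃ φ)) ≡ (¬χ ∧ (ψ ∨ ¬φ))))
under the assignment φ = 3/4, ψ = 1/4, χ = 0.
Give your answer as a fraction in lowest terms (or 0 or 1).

¬χ = ¬0 = 1
¬¬χ = ¬1 = 0
ψ ≡ ψ = 1/4 ≡ 1/4 = 1
¬φ = ¬3/4 = 1/4
¬¬φ = ¬1/4 = 3/4
(ψ ≡ ψ) ⊃ ¬¬φ = 1 ⊃ 3/4 = 3/4
¬((ψ ≡ ψ) ⊃ ¬¬φ) = ¬3/4 = 1/4
¬¬χ ⊃ ¬((ψ ≡ ψ) ⊃ ¬¬φ) = 0 ⊃ 1/4 = 1
χ ⊃ ψ = 0 ⊃ 1/4 = 1
(χ ⊃ ψ) ⊃ χ = 1 ⊃ 0 = 0
χ ⊃ φ = 0 ⊃ 3/4 = 1
((χ ⊃ ψ) ⊃ χ) ≡ (χ ⊃ φ) = 0 ≡ 1 = 0
φ ≡ χ = 3/4 ≡ 0 = 1/4
¬(φ ≡ χ) = ¬1/4 = 3/4
χ ∧ ψ = 0 ∧ 1/4 = 0
¬(φ ≡ χ) ≡ (χ ∧ ψ) = 3/4 ≡ 0 = 1/4
(((χ ⊃ ψ) ⊃ χ) ≡ (χ ⊃ φ)) ⊃ (¬(φ ≡ χ) ≡ (χ ∧ ψ)) = 0 ⊃ 1/4 = 1
¬χ = ¬0 = 1
¬χ ⊃ φ = 1 ⊃ 3/4 = 3/4
ψ ⊃ φ = 1/4 ⊃ 3/4 = 1
(¬χ ⊃ φ) ⊃ (ψ ⊃ φ) = 3/4 ⊃ 1 = 1
¬χ = ¬0 = 1
¬φ = ¬3/4 = 1/4
ψ ∨ ¬φ = 1/4 ∨ 1/4 = 1/4
¬χ ∧ (ψ ∨ ¬φ) = 1 ∧ 1/4 = 1/4
((¬χ ⊃ φ) ⊃ (ψ ⊃ φ)) ≡ (¬χ ∧ (ψ ∨ ¬φ)) = 1 ≡ 1/4 = 1/4
((((χ ⊃ ψ) ⊃ χ) ≡ (χ ⊃ φ)) ⊃ (¬(φ ≡ χ) ≡ (χ ∧ ψ))) ⊃ (((¬χ ⊃ φ) ⊃ (ψ ⊃ φ)) ≡ (¬χ ∧ (ψ ∨ ¬φ))) = 1 ⊃ 1/4 = 1/4
(¬¬χ ⊃ ¬((ψ ≡ ψ) ⊃ ¬¬φ)) ⊃ (((((χ ⊃ ψ) ⊃ χ) ≡ (χ ⊃ φ)) ⊃ (¬(φ ≡ χ) ≡ (χ ∧ ψ))) ⊃ (((¬χ ⊃ φ) ⊃ (ψ ⊃ φ)) ≡ (¬χ ∧ (ψ ∨ ¬φ)))) = 1 ⊃ 1/4 = 1/4

1/4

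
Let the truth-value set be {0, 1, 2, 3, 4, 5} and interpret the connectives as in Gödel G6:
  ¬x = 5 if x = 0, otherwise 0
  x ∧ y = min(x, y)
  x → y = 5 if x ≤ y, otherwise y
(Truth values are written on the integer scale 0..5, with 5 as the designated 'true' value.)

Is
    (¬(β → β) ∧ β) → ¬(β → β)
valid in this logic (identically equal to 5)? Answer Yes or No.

β = 0 ↦ 5
β = 1 ↦ 5
β = 2 ↦ 5
β = 3 ↦ 5
β = 4 ↦ 5
β = 5 ↦ 5
Every assignment gives a value ≥ 5.

Yes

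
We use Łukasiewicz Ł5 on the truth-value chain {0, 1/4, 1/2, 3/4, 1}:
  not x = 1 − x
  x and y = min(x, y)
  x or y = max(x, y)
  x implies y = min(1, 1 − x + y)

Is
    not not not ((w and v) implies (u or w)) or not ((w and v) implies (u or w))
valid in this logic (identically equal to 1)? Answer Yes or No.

Counterexample: take u = 0, v = 0, w = 0.
w and v = 0 and 0 = 0
u or w = 0 or 0 = 0
(w and v) implies (u or w) = 0 implies 0 = 1
not ((w and v) implies (u or w)) = not 1 = 0
not not ((w and v) implies (u or w)) = not 0 = 1
not not not ((w and v) implies (u or w)) = not 1 = 0
not not not ((w and v) implies (u or w)) or not ((w and v) implies (u or w)) = 0 or 0 = 0
This gives 0 ≠ 1.

No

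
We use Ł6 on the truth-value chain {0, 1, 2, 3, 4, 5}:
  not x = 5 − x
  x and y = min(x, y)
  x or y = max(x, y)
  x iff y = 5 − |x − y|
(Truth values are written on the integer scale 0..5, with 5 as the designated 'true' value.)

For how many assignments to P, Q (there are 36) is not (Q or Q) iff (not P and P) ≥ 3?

24

value 5: 6 assignments (counts)
value 4: 10 assignments (counts)
value 3: 8 assignments (counts)
value 2: 6 assignments
value 1: 4 assignments
value 0: 2 assignments
So 24 of the 36 assignments meet the threshold.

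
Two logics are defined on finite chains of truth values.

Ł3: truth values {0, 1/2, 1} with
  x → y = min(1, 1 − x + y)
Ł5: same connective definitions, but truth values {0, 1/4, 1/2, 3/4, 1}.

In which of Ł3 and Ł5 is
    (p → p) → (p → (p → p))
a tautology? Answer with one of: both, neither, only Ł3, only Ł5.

both

In Ł3: every assignment gives 1 — tautology.
In Ł5: every assignment gives 1 — tautology.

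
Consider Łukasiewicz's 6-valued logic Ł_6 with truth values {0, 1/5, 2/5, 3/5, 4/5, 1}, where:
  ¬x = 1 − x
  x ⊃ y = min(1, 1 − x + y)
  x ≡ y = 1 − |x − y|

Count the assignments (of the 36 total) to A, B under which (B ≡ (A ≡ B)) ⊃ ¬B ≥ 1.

15

value 1: 15 assignments (counts)
value 4/5: 6 assignments
value 3/5: 6 assignments
value 2/5: 5 assignments
value 1/5: 3 assignments
value 0: 1 assignment
So 15 of the 36 assignments meet the threshold.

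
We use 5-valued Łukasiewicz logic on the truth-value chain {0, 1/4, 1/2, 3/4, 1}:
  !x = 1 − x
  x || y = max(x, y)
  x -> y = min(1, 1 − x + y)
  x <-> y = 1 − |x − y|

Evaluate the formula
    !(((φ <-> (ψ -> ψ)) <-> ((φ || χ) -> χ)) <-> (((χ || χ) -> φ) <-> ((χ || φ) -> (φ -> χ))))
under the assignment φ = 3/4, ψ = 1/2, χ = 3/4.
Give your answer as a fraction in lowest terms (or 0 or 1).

ψ -> ψ = 1/2 -> 1/2 = 1
φ <-> (ψ -> ψ) = 3/4 <-> 1 = 3/4
φ || χ = 3/4 || 3/4 = 3/4
(φ || χ) -> χ = 3/4 -> 3/4 = 1
(φ <-> (ψ -> ψ)) <-> ((φ || χ) -> χ) = 3/4 <-> 1 = 3/4
χ || χ = 3/4 || 3/4 = 3/4
(χ || χ) -> φ = 3/4 -> 3/4 = 1
χ || φ = 3/4 || 3/4 = 3/4
φ -> χ = 3/4 -> 3/4 = 1
(χ || φ) -> (φ -> χ) = 3/4 -> 1 = 1
((χ || χ) -> φ) <-> ((χ || φ) -> (φ -> χ)) = 1 <-> 1 = 1
((φ <-> (ψ -> ψ)) <-> ((φ || χ) -> χ)) <-> (((χ || χ) -> φ) <-> ((χ || φ) -> (φ -> χ))) = 3/4 <-> 1 = 3/4
!(((φ <-> (ψ -> ψ)) <-> ((φ || χ) -> χ)) <-> (((χ || χ) -> φ) <-> ((χ || φ) -> (φ -> χ)))) = !3/4 = 1/4

1/4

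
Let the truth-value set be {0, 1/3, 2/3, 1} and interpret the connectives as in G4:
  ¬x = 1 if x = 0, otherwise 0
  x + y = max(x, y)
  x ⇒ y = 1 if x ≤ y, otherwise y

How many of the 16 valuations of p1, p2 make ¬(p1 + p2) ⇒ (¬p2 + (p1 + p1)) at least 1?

p1 = 0, p2 = 0 ↦ 1  ≥
p1 = 0, p2 = 1/3 ↦ 1  ≥
p1 = 0, p2 = 2/3 ↦ 1  ≥
p1 = 0, p2 = 1 ↦ 1  ≥
p1 = 1/3, p2 = 0 ↦ 1  ≥
p1 = 1/3, p2 = 1/3 ↦ 1  ≥
p1 = 1/3, p2 = 2/3 ↦ 1  ≥
p1 = 1/3, p2 = 1 ↦ 1  ≥
p1 = 2/3, p2 = 0 ↦ 1  ≥
p1 = 2/3, p2 = 1/3 ↦ 1  ≥
p1 = 2/3, p2 = 2/3 ↦ 1  ≥
p1 = 2/3, p2 = 1 ↦ 1  ≥
p1 = 1, p2 = 0 ↦ 1  ≥
p1 = 1, p2 = 1/3 ↦ 1  ≥
p1 = 1, p2 = 2/3 ↦ 1  ≥
p1 = 1, p2 = 1 ↦ 1  ≥
So 16 of the 16 assignments meet the threshold.

16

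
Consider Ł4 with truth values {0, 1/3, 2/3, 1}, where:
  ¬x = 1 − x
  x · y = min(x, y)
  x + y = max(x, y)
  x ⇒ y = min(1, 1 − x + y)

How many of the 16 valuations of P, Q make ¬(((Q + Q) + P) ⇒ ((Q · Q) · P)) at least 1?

2

P = 0, Q = 0 ↦ 0  <
P = 0, Q = 1/3 ↦ 1/3  <
P = 0, Q = 2/3 ↦ 2/3  <
P = 0, Q = 1 ↦ 1  ≥
P = 1/3, Q = 0 ↦ 1/3  <
P = 1/3, Q = 1/3 ↦ 0  <
P = 1/3, Q = 2/3 ↦ 1/3  <
P = 1/3, Q = 1 ↦ 2/3  <
P = 2/3, Q = 0 ↦ 2/3  <
P = 2/3, Q = 1/3 ↦ 1/3  <
P = 2/3, Q = 2/3 ↦ 0  <
P = 2/3, Q = 1 ↦ 1/3  <
P = 1, Q = 0 ↦ 1  ≥
P = 1, Q = 1/3 ↦ 2/3  <
P = 1, Q = 2/3 ↦ 1/3  <
P = 1, Q = 1 ↦ 0  <
So 2 of the 16 assignments meet the threshold.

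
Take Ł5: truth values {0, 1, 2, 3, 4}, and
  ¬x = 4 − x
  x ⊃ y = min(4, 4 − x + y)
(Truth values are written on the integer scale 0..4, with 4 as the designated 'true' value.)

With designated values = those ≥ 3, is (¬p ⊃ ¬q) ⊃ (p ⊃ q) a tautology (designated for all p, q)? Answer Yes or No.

Counterexample: take p = 2, q = 0.
¬p = ¬2 = 2
¬q = ¬0 = 4
¬p ⊃ ¬q = 2 ⊃ 4 = 4
p ⊃ q = 2 ⊃ 0 = 2
(¬p ⊃ ¬q) ⊃ (p ⊃ q) = 4 ⊃ 2 = 2
This gives 2, which is below 3.

No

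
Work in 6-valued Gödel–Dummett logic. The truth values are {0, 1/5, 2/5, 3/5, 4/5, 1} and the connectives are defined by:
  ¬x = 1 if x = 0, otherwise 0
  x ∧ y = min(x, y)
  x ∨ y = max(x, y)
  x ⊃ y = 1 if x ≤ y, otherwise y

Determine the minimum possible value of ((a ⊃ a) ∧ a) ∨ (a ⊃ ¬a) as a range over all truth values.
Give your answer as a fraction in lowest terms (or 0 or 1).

Take a = 1/5:
a ⊃ a = 1/5 ⊃ 1/5 = 1
(a ⊃ a) ∧ a = 1 ∧ 1/5 = 1/5
¬a = ¬1/5 = 0
a ⊃ ¬a = 1/5 ⊃ 0 = 0
((a ⊃ a) ∧ a) ∨ (a ⊃ ¬a) = 1/5 ∨ 0 = 1/5
No assignment yields a value below 1/5, so this is the minimum.

1/5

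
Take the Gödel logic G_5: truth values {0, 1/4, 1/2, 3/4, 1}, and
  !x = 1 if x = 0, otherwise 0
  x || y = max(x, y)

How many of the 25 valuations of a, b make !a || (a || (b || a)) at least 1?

value 1: 13 assignments (counts)
value 3/4: 6 assignments
value 1/2: 4 assignments
value 1/4: 2 assignments
So 13 of the 25 assignments meet the threshold.

13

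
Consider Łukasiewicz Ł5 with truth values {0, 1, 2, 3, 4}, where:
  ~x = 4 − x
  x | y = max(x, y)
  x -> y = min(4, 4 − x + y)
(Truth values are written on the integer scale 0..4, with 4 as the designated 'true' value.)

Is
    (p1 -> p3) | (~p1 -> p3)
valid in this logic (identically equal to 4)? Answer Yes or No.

No

Counterexample: take p1 = 1, p3 = 0.
p1 -> p3 = 1 -> 0 = 3
~p1 = ~1 = 3
~p1 -> p3 = 3 -> 0 = 1
(p1 -> p3) | (~p1 -> p3) = 3 | 1 = 3
This gives 3 ≠ 4.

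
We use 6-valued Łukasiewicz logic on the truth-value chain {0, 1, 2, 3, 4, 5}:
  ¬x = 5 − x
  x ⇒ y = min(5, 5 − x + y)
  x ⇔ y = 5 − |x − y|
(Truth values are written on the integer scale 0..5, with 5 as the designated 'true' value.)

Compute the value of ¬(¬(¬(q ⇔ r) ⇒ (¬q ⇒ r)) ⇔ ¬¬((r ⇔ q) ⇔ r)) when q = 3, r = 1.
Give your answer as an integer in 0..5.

q ⇔ r = 3 ⇔ 1 = 3
¬(q ⇔ r) = ¬3 = 2
¬q = ¬3 = 2
¬q ⇒ r = 2 ⇒ 1 = 4
¬(q ⇔ r) ⇒ (¬q ⇒ r) = 2 ⇒ 4 = 5
¬(¬(q ⇔ r) ⇒ (¬q ⇒ r)) = ¬5 = 0
r ⇔ q = 1 ⇔ 3 = 3
(r ⇔ q) ⇔ r = 3 ⇔ 1 = 3
¬((r ⇔ q) ⇔ r) = ¬3 = 2
¬¬((r ⇔ q) ⇔ r) = ¬2 = 3
¬(¬(q ⇔ r) ⇒ (¬q ⇒ r)) ⇔ ¬¬((r ⇔ q) ⇔ r) = 0 ⇔ 3 = 2
¬(¬(¬(q ⇔ r) ⇒ (¬q ⇒ r)) ⇔ ¬¬((r ⇔ q) ⇔ r)) = ¬2 = 3

3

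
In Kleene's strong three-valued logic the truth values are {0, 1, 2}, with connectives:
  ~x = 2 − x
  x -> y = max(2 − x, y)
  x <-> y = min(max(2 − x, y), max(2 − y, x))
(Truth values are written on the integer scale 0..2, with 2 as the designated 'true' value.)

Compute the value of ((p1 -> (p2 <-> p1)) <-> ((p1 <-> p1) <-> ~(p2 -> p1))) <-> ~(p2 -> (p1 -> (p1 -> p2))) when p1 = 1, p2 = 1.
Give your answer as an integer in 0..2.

p2 <-> p1 = 1 <-> 1 = 1
p1 -> (p2 <-> p1) = 1 -> 1 = 1
p1 <-> p1 = 1 <-> 1 = 1
p2 -> p1 = 1 -> 1 = 1
~(p2 -> p1) = ~1 = 1
(p1 <-> p1) <-> ~(p2 -> p1) = 1 <-> 1 = 1
(p1 -> (p2 <-> p1)) <-> ((p1 <-> p1) <-> ~(p2 -> p1)) = 1 <-> 1 = 1
p1 -> p2 = 1 -> 1 = 1
p1 -> (p1 -> p2) = 1 -> 1 = 1
p2 -> (p1 -> (p1 -> p2)) = 1 -> 1 = 1
~(p2 -> (p1 -> (p1 -> p2))) = ~1 = 1
((p1 -> (p2 <-> p1)) <-> ((p1 <-> p1) <-> ~(p2 -> p1))) <-> ~(p2 -> (p1 -> (p1 -> p2))) = 1 <-> 1 = 1

1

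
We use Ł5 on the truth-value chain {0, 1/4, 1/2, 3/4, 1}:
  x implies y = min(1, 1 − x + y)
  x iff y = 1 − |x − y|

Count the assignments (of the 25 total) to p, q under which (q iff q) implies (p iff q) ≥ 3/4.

value 1: 5 assignments (counts)
value 3/4: 8 assignments (counts)
value 1/2: 6 assignments
value 1/4: 4 assignments
value 0: 2 assignments
So 13 of the 25 assignments meet the threshold.

13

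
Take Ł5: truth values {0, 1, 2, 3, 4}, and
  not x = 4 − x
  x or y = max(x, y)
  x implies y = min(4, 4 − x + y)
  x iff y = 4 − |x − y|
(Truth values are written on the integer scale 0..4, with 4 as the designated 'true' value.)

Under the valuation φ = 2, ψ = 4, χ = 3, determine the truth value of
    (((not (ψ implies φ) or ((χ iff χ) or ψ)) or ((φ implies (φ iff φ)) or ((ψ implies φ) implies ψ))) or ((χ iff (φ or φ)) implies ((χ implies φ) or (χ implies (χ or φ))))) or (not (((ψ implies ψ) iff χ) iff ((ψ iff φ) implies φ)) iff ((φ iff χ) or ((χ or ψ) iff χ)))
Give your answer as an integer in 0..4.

4

ψ implies φ = 4 implies 2 = 2
not (ψ implies φ) = not 2 = 2
χ iff χ = 3 iff 3 = 4
(χ iff χ) or ψ = 4 or 4 = 4
not (ψ implies φ) or ((χ iff χ) or ψ) = 2 or 4 = 4
φ iff φ = 2 iff 2 = 4
φ implies (φ iff φ) = 2 implies 4 = 4
ψ implies φ = 4 implies 2 = 2
(ψ implies φ) implies ψ = 2 implies 4 = 4
(φ implies (φ iff φ)) or ((ψ implies φ) implies ψ) = 4 or 4 = 4
(not (ψ implies φ) or ((χ iff χ) or ψ)) or ((φ implies (φ iff φ)) or ((ψ implies φ) implies ψ)) = 4 or 4 = 4
φ or φ = 2 or 2 = 2
χ iff (φ or φ) = 3 iff 2 = 3
χ implies φ = 3 implies 2 = 3
χ or φ = 3 or 2 = 3
χ implies (χ or φ) = 3 implies 3 = 4
(χ implies φ) or (χ implies (χ or φ)) = 3 or 4 = 4
(χ iff (φ or φ)) implies ((χ implies φ) or (χ implies (χ or φ))) = 3 implies 4 = 4
((not (ψ implies φ) or ((χ iff χ) or ψ)) or ((φ implies (φ iff φ)) or ((ψ implies φ) implies ψ))) or ((χ iff (φ or φ)) implies ((χ implies φ) or (χ implies (χ or φ)))) = 4 or 4 = 4
ψ implies ψ = 4 implies 4 = 4
(ψ implies ψ) iff χ = 4 iff 3 = 3
ψ iff φ = 4 iff 2 = 2
(ψ iff φ) implies φ = 2 implies 2 = 4
((ψ implies ψ) iff χ) iff ((ψ iff φ) implies φ) = 3 iff 4 = 3
not (((ψ implies ψ) iff χ) iff ((ψ iff φ) implies φ)) = not 3 = 1
φ iff χ = 2 iff 3 = 3
χ or ψ = 3 or 4 = 4
(χ or ψ) iff χ = 4 iff 3 = 3
(φ iff χ) or ((χ or ψ) iff χ) = 3 or 3 = 3
not (((ψ implies ψ) iff χ) iff ((ψ iff φ) implies φ)) iff ((φ iff χ) or ((χ or ψ) iff χ)) = 1 iff 3 = 2
(((not (ψ implies φ) or ((χ iff χ) or ψ)) or ((φ implies (φ iff φ)) or ((ψ implies φ) implies ψ))) or ((χ iff (φ or φ)) implies ((χ implies φ) or (χ implies (χ or φ))))) or (not (((ψ implies ψ) iff χ) iff ((ψ iff φ) implies φ)) iff ((φ iff χ) or ((χ or ψ) iff χ))) = 4 or 2 = 4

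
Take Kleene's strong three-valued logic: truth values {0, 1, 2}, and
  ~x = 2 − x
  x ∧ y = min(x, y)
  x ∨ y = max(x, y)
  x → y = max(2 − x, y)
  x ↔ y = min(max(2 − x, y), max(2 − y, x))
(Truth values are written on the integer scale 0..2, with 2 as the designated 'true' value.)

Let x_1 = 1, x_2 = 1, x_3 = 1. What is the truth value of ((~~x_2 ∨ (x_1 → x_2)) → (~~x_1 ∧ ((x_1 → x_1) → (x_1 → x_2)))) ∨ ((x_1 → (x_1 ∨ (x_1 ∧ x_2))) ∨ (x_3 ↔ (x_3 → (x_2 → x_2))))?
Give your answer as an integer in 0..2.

~x_2 = ~1 = 1
~~x_2 = ~1 = 1
x_1 → x_2 = 1 → 1 = 1
~~x_2 ∨ (x_1 → x_2) = 1 ∨ 1 = 1
~x_1 = ~1 = 1
~~x_1 = ~1 = 1
x_1 → x_1 = 1 → 1 = 1
x_1 → x_2 = 1 → 1 = 1
(x_1 → x_1) → (x_1 → x_2) = 1 → 1 = 1
~~x_1 ∧ ((x_1 → x_1) → (x_1 → x_2)) = 1 ∧ 1 = 1
(~~x_2 ∨ (x_1 → x_2)) → (~~x_1 ∧ ((x_1 → x_1) → (x_1 → x_2))) = 1 → 1 = 1
x_1 ∧ x_2 = 1 ∧ 1 = 1
x_1 ∨ (x_1 ∧ x_2) = 1 ∨ 1 = 1
x_1 → (x_1 ∨ (x_1 ∧ x_2)) = 1 → 1 = 1
x_2 → x_2 = 1 → 1 = 1
x_3 → (x_2 → x_2) = 1 → 1 = 1
x_3 ↔ (x_3 → (x_2 → x_2)) = 1 ↔ 1 = 1
(x_1 → (x_1 ∨ (x_1 ∧ x_2))) ∨ (x_3 ↔ (x_3 → (x_2 → x_2))) = 1 ∨ 1 = 1
((~~x_2 ∨ (x_1 → x_2)) → (~~x_1 ∧ ((x_1 → x_1) → (x_1 → x_2)))) ∨ ((x_1 → (x_1 ∨ (x_1 ∧ x_2))) ∨ (x_3 ↔ (x_3 → (x_2 → x_2)))) = 1 ∨ 1 = 1

1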